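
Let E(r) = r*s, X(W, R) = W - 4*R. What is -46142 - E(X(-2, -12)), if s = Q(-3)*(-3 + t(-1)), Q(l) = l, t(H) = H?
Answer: -46694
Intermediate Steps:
s = 12 (s = -3*(-3 - 1) = -3*(-4) = 12)
E(r) = 12*r (E(r) = r*12 = 12*r)
-46142 - E(X(-2, -12)) = -46142 - 12*(-2 - 4*(-12)) = -46142 - 12*(-2 + 48) = -46142 - 12*46 = -46142 - 1*552 = -46142 - 552 = -46694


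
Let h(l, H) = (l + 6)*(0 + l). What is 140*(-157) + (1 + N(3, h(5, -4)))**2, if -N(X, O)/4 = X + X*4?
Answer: -18499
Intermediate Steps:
h(l, H) = l*(6 + l) (h(l, H) = (6 + l)*l = l*(6 + l))
N(X, O) = -20*X (N(X, O) = -4*(X + X*4) = -4*(X + 4*X) = -20*X)
140*(-157) + (1 + N(3, h(5, -4)))**2 = 140*(-157) + (1 - 20*3)**2 = -21980 + (1 - 60)**2 = -21980 + (-59)**2 = -21980 + 3481 = -18499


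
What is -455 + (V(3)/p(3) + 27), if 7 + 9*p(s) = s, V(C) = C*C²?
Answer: -1955/4 ≈ -488.75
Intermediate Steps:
V(C) = C³
p(s) = -7/9 + s/9
-455 + (V(3)/p(3) + 27) = -455 + (3³/(-7/9 + (⅑)*3) + 27) = -455 + (27/(-7/9 + ⅓) + 27) = -455 + (27/(-4/9) + 27) = -455 + (-9/4*27 + 27) = -455 + (-243/4 + 27) = -455 - 135/4 = -1955/4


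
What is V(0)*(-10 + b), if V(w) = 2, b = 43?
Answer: 66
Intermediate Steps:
V(0)*(-10 + b) = 2*(-10 + 43) = 2*33 = 66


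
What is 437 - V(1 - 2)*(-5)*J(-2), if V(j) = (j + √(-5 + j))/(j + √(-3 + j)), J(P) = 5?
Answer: 442 + 10*I + 5*√6*(2 - I) ≈ 466.5 - 2.2474*I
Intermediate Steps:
V(j) = (j + √(-5 + j))/(j + √(-3 + j))
437 - V(1 - 2)*(-5)*J(-2) = 437 - (((1 - 2) + √(-5 + (1 - 2)))/((1 - 2) + √(-3 + (1 - 2))))*(-5)*5 = 437 - ((-1 + √(-5 - 1))/(-1 + √(-3 - 1)))*(-5)*5 = 437 - ((-1 + √(-6))/(-1 + √(-4)))*(-5)*5 = 437 - ((-1 + I*√6)/(-1 + 2*I))*(-5)*5 = 437 - (((-1 - 2*I)/5)*(-1 + I*√6))*(-5)*5 = 437 - ((-1 - 2*I)*(-1 + I*√6)/5)*(-5)*5 = 437 - (-(-1 - 2*I)*(-1 + I*√6))*5 = 437 - (-5)*(-1 - 2*I)*(-1 + I*√6) = 437 + 5*(-1 - 2*I)*(-1 + I*√6)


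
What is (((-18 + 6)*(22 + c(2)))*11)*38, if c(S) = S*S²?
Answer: -150480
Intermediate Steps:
c(S) = S³
(((-18 + 6)*(22 + c(2)))*11)*38 = (((-18 + 6)*(22 + 2³))*11)*38 = (-12*(22 + 8)*11)*38 = (-12*30*11)*38 = -360*11*38 = -3960*38 = -150480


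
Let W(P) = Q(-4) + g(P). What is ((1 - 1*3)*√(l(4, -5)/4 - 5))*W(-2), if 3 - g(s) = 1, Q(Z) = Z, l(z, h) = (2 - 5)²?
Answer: 2*I*√11 ≈ 6.6332*I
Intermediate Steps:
l(z, h) = 9 (l(z, h) = (-3)² = 9)
g(s) = 2 (g(s) = 3 - 1*1 = 3 - 1 = 2)
W(P) = -2 (W(P) = -4 + 2 = -2)
((1 - 1*3)*√(l(4, -5)/4 - 5))*W(-2) = ((1 - 1*3)*√(9/4 - 5))*(-2) = ((1 - 3)*√(9*(¼) - 5))*(-2) = -2*√(9/4 - 5)*(-2) = -I*√11*(-2) = 2*I*√11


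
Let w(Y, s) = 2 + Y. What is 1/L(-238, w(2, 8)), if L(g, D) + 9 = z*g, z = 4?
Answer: -1/961 ≈ -0.0010406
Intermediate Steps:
L(g, D) = -9 + 4*g
1/L(-238, w(2, 8)) = 1/(-9 + 4*(-238)) = 1/(-9 - 952) = 1/(-961) = -1/961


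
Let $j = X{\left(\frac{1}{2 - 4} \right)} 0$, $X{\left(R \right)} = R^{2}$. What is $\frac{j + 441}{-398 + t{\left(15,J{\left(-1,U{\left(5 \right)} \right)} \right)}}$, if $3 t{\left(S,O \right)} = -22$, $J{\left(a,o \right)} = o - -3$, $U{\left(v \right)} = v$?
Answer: $- \frac{1323}{1216} \approx -1.088$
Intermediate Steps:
$J{\left(a,o \right)} = 3 + o$ ($J{\left(a,o \right)} = o + 3 = 3 + o$)
$t{\left(S,O \right)} = - \frac{22}{3}$ ($t{\left(S,O \right)} = \frac{1}{3} \left(-22\right) = - \frac{22}{3}$)
$j = 0$ ($j = \left(\frac{1}{2 - 4}\right)^{2} \cdot 0 = \left(\frac{1}{-2}\right)^{2} \cdot 0 = \left(- \frac{1}{2}\right)^{2} \cdot 0 = \frac{1}{4} \cdot 0 = 0$)
$\frac{j + 441}{-398 + t{\left(15,J{\left(-1,U{\left(5 \right)} \right)} \right)}} = \frac{0 + 441}{-398 - \frac{22}{3}} = \frac{441}{- \frac{1216}{3}} = 441 \left(- \frac{3}{1216}\right) = - \frac{1323}{1216}$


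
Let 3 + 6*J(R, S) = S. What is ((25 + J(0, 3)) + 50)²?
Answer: 5625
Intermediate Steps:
J(R, S) = -½ + S/6
((25 + J(0, 3)) + 50)² = ((25 + (-½ + (⅙)*3)) + 50)² = ((25 + (-½ + ½)) + 50)² = ((25 + 0) + 50)² = (25 + 50)² = 75² = 5625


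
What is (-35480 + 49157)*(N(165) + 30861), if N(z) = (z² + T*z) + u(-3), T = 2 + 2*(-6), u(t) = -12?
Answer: 771711048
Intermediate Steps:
T = -10 (T = 2 - 12 = -10)
N(z) = -12 + z² - 10*z (N(z) = (z² - 10*z) - 12 = -12 + z² - 10*z)
(-35480 + 49157)*(N(165) + 30861) = (-35480 + 49157)*((-12 + 165² - 10*165) + 30861) = 13677*((-12 + 27225 - 1650) + 30861) = 13677*(25563 + 30861) = 13677*56424 = 771711048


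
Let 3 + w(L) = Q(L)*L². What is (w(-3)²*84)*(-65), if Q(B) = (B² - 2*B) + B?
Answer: -60196500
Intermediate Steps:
Q(B) = B² - B
w(L) = -3 + L³*(-1 + L) (w(L) = -3 + (L*(-1 + L))*L² = -3 + L³*(-1 + L))
(w(-3)²*84)*(-65) = ((-3 + (-3)³*(-1 - 3))²*84)*(-65) = ((-3 - 27*(-4))²*84)*(-65) = ((-3 + 108)²*84)*(-65) = (105²*84)*(-65) = (11025*84)*(-65) = 926100*(-65) = -60196500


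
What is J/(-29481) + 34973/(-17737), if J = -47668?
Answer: -185551697/522904497 ≈ -0.35485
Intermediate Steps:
J/(-29481) + 34973/(-17737) = -47668/(-29481) + 34973/(-17737) = -47668*(-1/29481) + 34973*(-1/17737) = 47668/29481 - 34973/17737 = -185551697/522904497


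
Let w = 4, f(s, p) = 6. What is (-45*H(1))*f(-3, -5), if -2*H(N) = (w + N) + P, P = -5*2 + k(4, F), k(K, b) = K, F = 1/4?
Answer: -135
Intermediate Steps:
F = ¼ ≈ 0.25000
P = -6 (P = -5*2 + 4 = -10 + 4 = -6)
H(N) = 1 - N/2 (H(N) = -((4 + N) - 6)/2 = -(-2 + N)/2 = 1 - N/2)
(-45*H(1))*f(-3, -5) = -45*(1 - ½*1)*6 = -45*(1 - ½)*6 = -45*½*6 = -45/2*6 = -135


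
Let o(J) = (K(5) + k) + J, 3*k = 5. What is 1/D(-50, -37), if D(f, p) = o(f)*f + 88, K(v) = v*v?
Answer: 3/3764 ≈ 0.00079702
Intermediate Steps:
K(v) = v**2
k = 5/3 (k = (1/3)*5 = 5/3 ≈ 1.6667)
o(J) = 80/3 + J (o(J) = (5**2 + 5/3) + J = (25 + 5/3) + J = 80/3 + J)
D(f, p) = 88 + f*(80/3 + f) (D(f, p) = (80/3 + f)*f + 88 = f*(80/3 + f) + 88 = 88 + f*(80/3 + f))
1/D(-50, -37) = 1/(88 + (1/3)*(-50)*(80 + 3*(-50))) = 1/(88 + (1/3)*(-50)*(80 - 150)) = 1/(88 + (1/3)*(-50)*(-70)) = 1/(88 + 3500/3) = 1/(3764/3) = 3/3764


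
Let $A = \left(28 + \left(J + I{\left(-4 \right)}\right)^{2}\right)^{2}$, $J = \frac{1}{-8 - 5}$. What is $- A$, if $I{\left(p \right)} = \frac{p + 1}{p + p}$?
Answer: $- \frac{92299908481}{116985856} \approx -788.98$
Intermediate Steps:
$J = - \frac{1}{13}$ ($J = \frac{1}{-13} = - \frac{1}{13} \approx -0.076923$)
$I{\left(p \right)} = \frac{1 + p}{2 p}$
$A = \frac{92299908481}{116985856}$ ($A = \left(28 + \left(- \frac{1}{13} + \frac{1 - 4}{2 \left(-4\right)}\right)^{2}\right)^{2} = \left(28 + \left(- \frac{1}{13} + \frac{1}{2} \left(- \frac{1}{4}\right) \left(-3\right)\right)^{2}\right)^{2} = \left(28 + \left(- \frac{1}{13} + \frac{3}{8}\right)^{2}\right)^{2} = \left(28 + \left(\frac{31}{104}\right)^{2}\right)^{2} = \left(28 + \frac{961}{10816}\right)^{2} = \left(\frac{303809}{10816}\right)^{2} = \frac{92299908481}{116985856} \approx 788.98$)
$- A = \left(-1\right) \frac{92299908481}{116985856} = - \frac{92299908481}{116985856}$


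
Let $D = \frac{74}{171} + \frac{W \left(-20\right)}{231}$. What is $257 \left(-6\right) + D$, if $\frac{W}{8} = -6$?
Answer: $- \frac{20243096}{13167} \approx -1537.4$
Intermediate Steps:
$W = -48$ ($W = 8 \left(-6\right) = -48$)
$D = \frac{60418}{13167}$ ($D = \frac{74}{171} + \frac{\left(-48\right) \left(-20\right)}{231} = 74 \cdot \frac{1}{171} + 960 \cdot \frac{1}{231} = \frac{74}{171} + \frac{320}{77} = \frac{60418}{13167} \approx 4.5886$)
$257 \left(-6\right) + D = 257 \left(-6\right) + \frac{60418}{13167} = -1542 + \frac{60418}{13167} = - \frac{20243096}{13167}$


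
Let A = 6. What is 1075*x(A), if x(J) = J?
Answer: 6450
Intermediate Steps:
1075*x(A) = 1075*6 = 6450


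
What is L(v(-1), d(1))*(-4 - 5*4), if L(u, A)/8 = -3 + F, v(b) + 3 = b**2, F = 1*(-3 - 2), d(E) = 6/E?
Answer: 1536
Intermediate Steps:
F = -5 (F = 1*(-5) = -5)
v(b) = -3 + b**2
L(u, A) = -64 (L(u, A) = 8*(-3 - 5) = 8*(-8) = -64)
L(v(-1), d(1))*(-4 - 5*4) = -64*(-4 - 5*4) = -64*(-4 - 20) = -64*(-24) = 1536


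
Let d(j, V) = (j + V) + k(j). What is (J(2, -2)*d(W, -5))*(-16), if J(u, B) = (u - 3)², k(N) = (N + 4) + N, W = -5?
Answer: 256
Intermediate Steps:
k(N) = 4 + 2*N (k(N) = (4 + N) + N = 4 + 2*N)
J(u, B) = (-3 + u)²
d(j, V) = 4 + V + 3*j (d(j, V) = (j + V) + (4 + 2*j) = (V + j) + (4 + 2*j) = 4 + V + 3*j)
(J(2, -2)*d(W, -5))*(-16) = ((-3 + 2)²*(4 - 5 + 3*(-5)))*(-16) = ((-1)²*(4 - 5 - 15))*(-16) = (1*(-16))*(-16) = -16*(-16) = 256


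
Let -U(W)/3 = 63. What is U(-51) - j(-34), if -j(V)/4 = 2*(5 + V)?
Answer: -421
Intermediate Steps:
j(V) = -40 - 8*V (j(V) = -8*(5 + V) = -4*(10 + 2*V) = -40 - 8*V)
U(W) = -189 (U(W) = -3*63 = -189)
U(-51) - j(-34) = -189 - (-40 - 8*(-34)) = -189 - (-40 + 272) = -189 - 1*232 = -189 - 232 = -421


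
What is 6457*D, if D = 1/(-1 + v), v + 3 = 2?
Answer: -6457/2 ≈ -3228.5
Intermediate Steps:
v = -1 (v = -3 + 2 = -1)
D = -½ (D = 1/(-1 - 1) = 1/(-2) = -½ ≈ -0.50000)
6457*D = 6457*(-½) = -6457/2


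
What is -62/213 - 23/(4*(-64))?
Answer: -10973/54528 ≈ -0.20124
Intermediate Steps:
-62/213 - 23/(4*(-64)) = -62*1/213 - 23/(-256) = -62/213 - 23*(-1/256) = -62/213 + 23/256 = -10973/54528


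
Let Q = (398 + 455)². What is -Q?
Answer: -727609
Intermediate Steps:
Q = 727609 (Q = 853² = 727609)
-Q = -1*727609 = -727609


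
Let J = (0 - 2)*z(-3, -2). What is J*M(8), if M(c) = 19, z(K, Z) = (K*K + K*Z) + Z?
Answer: -494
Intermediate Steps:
z(K, Z) = Z + K² + K*Z (z(K, Z) = (K² + K*Z) + Z = Z + K² + K*Z)
J = -26 (J = (0 - 2)*(-2 + (-3)² - 3*(-2)) = -2*(-2 + 9 + 6) = -2*13 = -26)
J*M(8) = -26*19 = -494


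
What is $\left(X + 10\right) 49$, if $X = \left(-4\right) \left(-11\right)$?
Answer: $2646$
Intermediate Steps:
$X = 44$
$\left(X + 10\right) 49 = \left(44 + 10\right) 49 = 54 \cdot 49 = 2646$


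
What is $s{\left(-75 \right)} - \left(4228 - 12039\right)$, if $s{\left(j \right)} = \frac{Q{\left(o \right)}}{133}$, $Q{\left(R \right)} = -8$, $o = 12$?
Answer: $\frac{1038855}{133} \approx 7810.9$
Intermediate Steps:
$s{\left(j \right)} = - \frac{8}{133}$
$s{\left(-75 \right)} - \left(4228 - 12039\right) = - \frac{8}{133} - \left(4228 - 12039\right) = - \frac{8}{133} - -7811 = - \frac{8}{133} + 7811 = \frac{1038855}{133}$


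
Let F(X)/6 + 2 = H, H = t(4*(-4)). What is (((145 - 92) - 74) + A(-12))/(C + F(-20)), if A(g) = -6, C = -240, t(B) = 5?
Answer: 9/74 ≈ 0.12162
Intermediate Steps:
H = 5
F(X) = 18 (F(X) = -12 + 6*5 = -12 + 30 = 18)
(((145 - 92) - 74) + A(-12))/(C + F(-20)) = (((145 - 92) - 74) - 6)/(-240 + 18) = ((53 - 74) - 6)/(-222) = (-21 - 6)*(-1/222) = -27*(-1/222) = 9/74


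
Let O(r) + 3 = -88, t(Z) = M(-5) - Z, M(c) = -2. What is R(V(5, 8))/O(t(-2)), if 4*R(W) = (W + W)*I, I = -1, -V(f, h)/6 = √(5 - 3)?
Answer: -3*√2/91 ≈ -0.046622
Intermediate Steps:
V(f, h) = -6*√2 (V(f, h) = -6*√(5 - 3) = -6*√2)
t(Z) = -2 - Z
O(r) = -91 (O(r) = -3 - 88 = -91)
R(W) = -W/2 (R(W) = ((W + W)*(-1))/4 = ((2*W)*(-1))/4 = (-2*W)/4 = -W/2)
R(V(5, 8))/O(t(-2)) = -(-3)*√2/(-91) = (3*√2)*(-1/91) = -3*√2/91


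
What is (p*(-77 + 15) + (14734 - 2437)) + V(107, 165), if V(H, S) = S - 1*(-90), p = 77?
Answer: 7778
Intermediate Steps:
V(H, S) = 90 + S (V(H, S) = S + 90 = 90 + S)
(p*(-77 + 15) + (14734 - 2437)) + V(107, 165) = (77*(-77 + 15) + (14734 - 2437)) + (90 + 165) = (77*(-62) + 12297) + 255 = (-4774 + 12297) + 255 = 7523 + 255 = 7778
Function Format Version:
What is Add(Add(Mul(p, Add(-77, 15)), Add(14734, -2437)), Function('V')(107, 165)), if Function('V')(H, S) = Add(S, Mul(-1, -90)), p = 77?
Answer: 7778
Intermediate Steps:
Function('V')(H, S) = Add(90, S) (Function('V')(H, S) = Add(S, 90) = Add(90, S))
Add(Add(Mul(p, Add(-77, 15)), Add(14734, -2437)), Function('V')(107, 165)) = Add(Add(Mul(77, Add(-77, 15)), Add(14734, -2437)), Add(90, 165)) = Add(Add(Mul(77, -62), 12297), 255) = Add(Add(-4774, 12297), 255) = Add(7523, 255) = 7778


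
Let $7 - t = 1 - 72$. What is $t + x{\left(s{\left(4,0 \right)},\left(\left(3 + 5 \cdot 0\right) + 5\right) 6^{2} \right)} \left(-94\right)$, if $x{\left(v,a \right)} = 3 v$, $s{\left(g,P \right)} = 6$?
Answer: $-1614$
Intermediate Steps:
$t = 78$ ($t = 7 - \left(1 - 72\right) = 7 - -71 = 7 + 71 = 78$)
$t + x{\left(s{\left(4,0 \right)},\left(\left(3 + 5 \cdot 0\right) + 5\right) 6^{2} \right)} \left(-94\right) = 78 + 3 \cdot 6 \left(-94\right) = 78 + 18 \left(-94\right) = 78 - 1692 = -1614$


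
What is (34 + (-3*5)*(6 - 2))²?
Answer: 676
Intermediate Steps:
(34 + (-3*5)*(6 - 2))² = (34 - 15*4)² = (34 - 60)² = (-26)² = 676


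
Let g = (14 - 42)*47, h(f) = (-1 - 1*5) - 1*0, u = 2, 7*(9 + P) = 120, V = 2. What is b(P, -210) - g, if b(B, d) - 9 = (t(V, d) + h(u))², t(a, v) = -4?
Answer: 1425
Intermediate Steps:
P = 57/7 (P = -9 + (⅐)*120 = -9 + 120/7 = 57/7 ≈ 8.1429)
h(f) = -6 (h(f) = (-1 - 5) + 0 = -6 + 0 = -6)
b(B, d) = 109 (b(B, d) = 9 + (-4 - 6)² = 9 + (-10)² = 9 + 100 = 109)
g = -1316 (g = -28*47 = -1316)
b(P, -210) - g = 109 - 1*(-1316) = 109 + 1316 = 1425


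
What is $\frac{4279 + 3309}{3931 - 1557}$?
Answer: $\frac{3794}{1187} \approx 3.1963$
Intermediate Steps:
$\frac{4279 + 3309}{3931 - 1557} = \frac{7588}{2374} = 7588 \cdot \frac{1}{2374} = \frac{3794}{1187}$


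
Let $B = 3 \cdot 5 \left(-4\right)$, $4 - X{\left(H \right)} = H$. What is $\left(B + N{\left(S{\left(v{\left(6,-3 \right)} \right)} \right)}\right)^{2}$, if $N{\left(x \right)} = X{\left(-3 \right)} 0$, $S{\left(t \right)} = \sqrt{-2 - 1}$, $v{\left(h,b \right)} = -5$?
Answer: $3600$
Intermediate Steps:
$X{\left(H \right)} = 4 - H$
$S{\left(t \right)} = i \sqrt{3}$ ($S{\left(t \right)} = \sqrt{-3} = i \sqrt{3}$)
$N{\left(x \right)} = 0$ ($N{\left(x \right)} = \left(4 - -3\right) 0 = \left(4 + 3\right) 0 = 7 \cdot 0 = 0$)
$B = -60$ ($B = 15 \left(-4\right) = -60$)
$\left(B + N{\left(S{\left(v{\left(6,-3 \right)} \right)} \right)}\right)^{2} = \left(-60 + 0\right)^{2} = \left(-60\right)^{2} = 3600$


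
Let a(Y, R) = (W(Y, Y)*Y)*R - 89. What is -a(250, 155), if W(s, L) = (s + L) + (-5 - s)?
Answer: -9493661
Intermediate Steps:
W(s, L) = -5 + L (W(s, L) = (L + s) + (-5 - s) = -5 + L)
a(Y, R) = -89 + R*Y*(-5 + Y) (a(Y, R) = ((-5 + Y)*Y)*R - 89 = (Y*(-5 + Y))*R - 89 = R*Y*(-5 + Y) - 89 = -89 + R*Y*(-5 + Y))
-a(250, 155) = -(-89 + 155*250*(-5 + 250)) = -(-89 + 155*250*245) = -(-89 + 9493750) = -1*9493661 = -9493661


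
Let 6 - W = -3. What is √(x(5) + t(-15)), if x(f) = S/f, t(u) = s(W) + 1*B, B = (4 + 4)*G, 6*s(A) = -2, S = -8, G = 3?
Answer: √4965/15 ≈ 4.6975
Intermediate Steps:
W = 9 (W = 6 - 1*(-3) = 6 + 3 = 9)
s(A) = -⅓ (s(A) = (⅙)*(-2) = -⅓)
B = 24 (B = (4 + 4)*3 = 8*3 = 24)
t(u) = 71/3 (t(u) = -⅓ + 1*24 = -⅓ + 24 = 71/3)
x(f) = -8/f
√(x(5) + t(-15)) = √(-8/5 + 71/3) = √(331/15) = √4965/15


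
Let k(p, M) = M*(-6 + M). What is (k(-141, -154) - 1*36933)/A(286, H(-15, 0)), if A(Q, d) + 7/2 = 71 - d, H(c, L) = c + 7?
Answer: -24586/151 ≈ -162.82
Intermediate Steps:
H(c, L) = 7 + c
A(Q, d) = 135/2 - d (A(Q, d) = -7/2 + (71 - d) = 135/2 - d)
(k(-141, -154) - 1*36933)/A(286, H(-15, 0)) = (-154*(-6 - 154) - 1*36933)/(135/2 - (7 - 15)) = (-154*(-160) - 36933)/(135/2 - 1*(-8)) = (24640 - 36933)/(135/2 + 8) = -12293/151/2 = -12293*2/151 = -24586/151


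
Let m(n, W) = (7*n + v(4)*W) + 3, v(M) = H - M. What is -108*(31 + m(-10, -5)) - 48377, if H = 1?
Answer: -46109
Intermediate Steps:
v(M) = 1 - M
m(n, W) = 3 - 3*W + 7*n (m(n, W) = (7*n + (1 - 1*4)*W) + 3 = (7*n + (1 - 4)*W) + 3 = (7*n - 3*W) + 3 = (-3*W + 7*n) + 3 = 3 - 3*W + 7*n)
-108*(31 + m(-10, -5)) - 48377 = -108*(31 + (3 - 3*(-5) + 7*(-10))) - 48377 = -108*(31 + (3 + 15 - 70)) - 48377 = -108*(31 - 52) - 48377 = -108*(-21) - 48377 = 2268 - 48377 = -46109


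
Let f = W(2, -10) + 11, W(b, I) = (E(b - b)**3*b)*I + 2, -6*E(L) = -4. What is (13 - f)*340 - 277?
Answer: 46921/27 ≈ 1737.8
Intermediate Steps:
E(L) = 2/3 (E(L) = -1/6*(-4) = 2/3)
W(b, I) = 2 + 8*I*b/27 (W(b, I) = ((2/3)**3*b)*I + 2 = (8*b/27)*I + 2 = 8*I*b/27 + 2 = 2 + 8*I*b/27)
f = 191/27 (f = (2 + (8/27)*(-10)*2) + 11 = (2 - 160/27) + 11 = -106/27 + 11 = 191/27 ≈ 7.0741)
(13 - f)*340 - 277 = (13 - 1*191/27)*340 - 277 = (13 - 191/27)*340 - 277 = (160/27)*340 - 277 = 54400/27 - 277 = 46921/27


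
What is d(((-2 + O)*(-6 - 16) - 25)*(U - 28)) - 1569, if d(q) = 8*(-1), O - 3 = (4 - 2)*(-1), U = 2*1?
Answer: -1577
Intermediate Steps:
U = 2
O = 1 (O = 3 + (4 - 2)*(-1) = 3 + 2*(-1) = 3 - 2 = 1)
d(q) = -8
d(((-2 + O)*(-6 - 16) - 25)*(U - 28)) - 1569 = -8 - 1569 = -1577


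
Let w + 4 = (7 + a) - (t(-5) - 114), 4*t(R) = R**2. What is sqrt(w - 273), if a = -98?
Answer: I*sqrt(1041)/2 ≈ 16.132*I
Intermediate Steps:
t(R) = R**2/4
w = 51/4 (w = -4 + ((7 - 98) - ((1/4)*(-5)**2 - 114)) = -4 + (-91 - ((1/4)*25 - 114)) = -4 + (-91 - (25/4 - 114)) = -4 + (-91 - 1*(-431/4)) = -4 + (-91 + 431/4) = -4 + 67/4 = 51/4 ≈ 12.750)
sqrt(w - 273) = sqrt(51/4 - 273) = sqrt(-1041/4) = I*sqrt(1041)/2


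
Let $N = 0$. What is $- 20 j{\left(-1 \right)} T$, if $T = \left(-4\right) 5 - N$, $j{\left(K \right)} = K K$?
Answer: $400$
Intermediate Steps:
$j{\left(K \right)} = K^{2}$
$T = -20$ ($T = \left(-4\right) 5 - 0 = -20 + 0 = -20$)
$- 20 j{\left(-1 \right)} T = - 20 \left(-1\right)^{2} \left(-20\right) = \left(-20\right) 1 \left(-20\right) = \left(-20\right) \left(-20\right) = 400$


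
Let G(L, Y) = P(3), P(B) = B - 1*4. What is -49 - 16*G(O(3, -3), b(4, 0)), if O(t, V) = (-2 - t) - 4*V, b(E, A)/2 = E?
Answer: -33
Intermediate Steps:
b(E, A) = 2*E
O(t, V) = -2 - t - 4*V
P(B) = -4 + B (P(B) = B - 4 = -4 + B)
G(L, Y) = -1 (G(L, Y) = -4 + 3 = -1)
-49 - 16*G(O(3, -3), b(4, 0)) = -49 - 16*(-1) = -49 + 16 = -33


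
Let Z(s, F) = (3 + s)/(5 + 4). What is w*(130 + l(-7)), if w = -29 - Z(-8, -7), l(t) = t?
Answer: -10496/3 ≈ -3498.7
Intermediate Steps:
Z(s, F) = 1/3 + s/9 (Z(s, F) = (3 + s)/9 = (3 + s)*(1/9) = 1/3 + s/9)
w = -256/9 (w = -29 - (1/3 + (1/9)*(-8)) = -29 - (1/3 - 8/9) = -29 - 1*(-5/9) = -29 + 5/9 = -256/9 ≈ -28.444)
w*(130 + l(-7)) = -256*(130 - 7)/9 = -256/9*123 = -10496/3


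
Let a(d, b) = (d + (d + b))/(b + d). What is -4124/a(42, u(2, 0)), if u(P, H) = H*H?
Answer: -2062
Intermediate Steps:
u(P, H) = H²
a(d, b) = (b + 2*d)/(b + d) (a(d, b) = (d + (b + d))/(b + d) = (b + 2*d)/(b + d))
-4124/a(42, u(2, 0)) = -4124*(0² + 42)/(0² + 2*42) = -4124*(0 + 42)/(0 + 84) = -4124/(84/42) = -4124/((1/42)*84) = -4124/2 = -4124*½ = -2062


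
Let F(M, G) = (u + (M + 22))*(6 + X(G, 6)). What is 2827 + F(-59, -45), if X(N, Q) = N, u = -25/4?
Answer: 18055/4 ≈ 4513.8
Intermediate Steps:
u = -25/4 (u = -25*1/4 = -25/4 ≈ -6.2500)
F(M, G) = (6 + G)*(63/4 + M) (F(M, G) = (-25/4 + (M + 22))*(6 + G) = (-25/4 + (22 + M))*(6 + G) = (63/4 + M)*(6 + G) = (6 + G)*(63/4 + M))
2827 + F(-59, -45) = 2827 + (189/2 + 6*(-59) + (63/4)*(-45) - 45*(-59)) = 2827 + (189/2 - 354 - 2835/4 + 2655) = 2827 + 6747/4 = 18055/4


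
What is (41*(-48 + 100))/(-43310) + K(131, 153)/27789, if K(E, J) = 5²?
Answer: -29081699/601770795 ≈ -0.048327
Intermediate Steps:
K(E, J) = 25
(41*(-48 + 100))/(-43310) + K(131, 153)/27789 = (41*(-48 + 100))/(-43310) + 25/27789 = (41*52)*(-1/43310) + 25*(1/27789) = 2132*(-1/43310) + 25/27789 = -1066/21655 + 25/27789 = -29081699/601770795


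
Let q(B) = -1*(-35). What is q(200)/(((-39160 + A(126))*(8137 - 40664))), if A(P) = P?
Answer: 35/1269658918 ≈ 2.7566e-8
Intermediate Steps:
q(B) = 35
q(200)/(((-39160 + A(126))*(8137 - 40664))) = 35/(((-39160 + 126)*(8137 - 40664))) = 35/((-39034*(-32527))) = 35/1269658918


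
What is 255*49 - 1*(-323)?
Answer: 12818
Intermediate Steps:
255*49 - 1*(-323) = 12495 + 323 = 12818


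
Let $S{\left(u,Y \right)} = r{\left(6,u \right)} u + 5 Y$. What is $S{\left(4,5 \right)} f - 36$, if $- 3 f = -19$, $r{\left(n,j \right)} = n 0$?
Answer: $\frac{367}{3} \approx 122.33$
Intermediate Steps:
$r{\left(n,j \right)} = 0$
$f = \frac{19}{3}$ ($f = \left(- \frac{1}{3}\right) \left(-19\right) = \frac{19}{3} \approx 6.3333$)
$S{\left(u,Y \right)} = 5 Y$ ($S{\left(u,Y \right)} = 0 u + 5 Y = 0 + 5 Y = 5 Y$)
$S{\left(4,5 \right)} f - 36 = 5 \cdot 5 \cdot \frac{19}{3} - 36 = 25 \cdot \frac{19}{3} - 36 = \frac{475}{3} - 36 = \frac{367}{3}$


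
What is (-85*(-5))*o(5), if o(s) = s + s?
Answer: 4250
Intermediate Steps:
o(s) = 2*s
(-85*(-5))*o(5) = (-85*(-5))*(2*5) = -17*(-25)*10 = 425*10 = 4250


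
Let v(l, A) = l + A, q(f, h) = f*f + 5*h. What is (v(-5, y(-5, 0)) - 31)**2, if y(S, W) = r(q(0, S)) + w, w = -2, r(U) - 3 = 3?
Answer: 1024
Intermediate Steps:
q(f, h) = f**2 + 5*h
r(U) = 6 (r(U) = 3 + 3 = 6)
y(S, W) = 4 (y(S, W) = 6 - 2 = 4)
v(l, A) = A + l
(v(-5, y(-5, 0)) - 31)**2 = ((4 - 5) - 31)**2 = (-1 - 31)**2 = (-32)**2 = 1024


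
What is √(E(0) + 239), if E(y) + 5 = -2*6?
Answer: √222 ≈ 14.900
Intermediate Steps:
E(y) = -17 (E(y) = -5 - 2*6 = -5 - 12 = -17)
√(E(0) + 239) = √(-17 + 239) = √222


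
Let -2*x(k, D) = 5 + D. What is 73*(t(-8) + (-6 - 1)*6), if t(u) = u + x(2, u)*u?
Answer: -4526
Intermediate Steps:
x(k, D) = -5/2 - D/2 (x(k, D) = -(5 + D)/2 = -5/2 - D/2)
t(u) = u + u*(-5/2 - u/2) (t(u) = u + (-5/2 - u/2)*u = u + u*(-5/2 - u/2))
73*(t(-8) + (-6 - 1)*6) = 73*(-½*(-8)*(3 - 8) + (-6 - 1)*6) = 73*(-½*(-8)*(-5) - 7*6) = 73*(-20 - 42) = 73*(-62) = -4526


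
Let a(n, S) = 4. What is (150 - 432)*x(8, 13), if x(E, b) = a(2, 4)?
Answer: -1128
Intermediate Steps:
x(E, b) = 4
(150 - 432)*x(8, 13) = (150 - 432)*4 = -282*4 = -1128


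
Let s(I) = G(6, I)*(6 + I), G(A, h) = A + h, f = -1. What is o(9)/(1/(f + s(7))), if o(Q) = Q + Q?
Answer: 3024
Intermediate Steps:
o(Q) = 2*Q
s(I) = (6 + I)**2 (s(I) = (6 + I)*(6 + I) = (6 + I)**2)
o(9)/(1/(f + s(7))) = (2*9)/(1/(-1 + (6 + 7)**2)) = 18/(1/(-1 + 13**2)) = 18/(1/(-1 + 169)) = 18/(1/168) = 18*168 = 3024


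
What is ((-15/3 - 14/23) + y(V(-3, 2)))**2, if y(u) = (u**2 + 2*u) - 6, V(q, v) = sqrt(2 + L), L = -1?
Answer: 39204/529 ≈ 74.110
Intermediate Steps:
V(q, v) = 1 (V(q, v) = sqrt(2 - 1) = sqrt(1) = 1)
y(u) = -6 + u**2 + 2*u
((-15/3 - 14/23) + y(V(-3, 2)))**2 = ((-15/3 - 14/23) + (-6 + 1**2 + 2*1))**2 = ((-15*1/3 - 14*1/23) + (-6 + 1 + 2))**2 = ((-5 - 14/23) - 3)**2 = (-129/23 - 3)**2 = (-198/23)**2 = 39204/529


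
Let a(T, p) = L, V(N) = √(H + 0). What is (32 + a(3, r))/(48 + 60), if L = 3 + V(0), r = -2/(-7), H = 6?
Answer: 35/108 + √6/108 ≈ 0.34675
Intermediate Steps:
r = 2/7 (r = -2*(-⅐) = 2/7 ≈ 0.28571)
V(N) = √6 (V(N) = √(6 + 0) = √6)
L = 3 + √6 ≈ 5.4495
a(T, p) = 3 + √6
(32 + a(3, r))/(48 + 60) = (32 + (3 + √6))/(48 + 60) = (35 + √6)/108 = 35/108 + √6/108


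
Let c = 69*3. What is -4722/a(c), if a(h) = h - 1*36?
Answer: -1574/57 ≈ -27.614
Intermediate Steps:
c = 207
a(h) = -36 + h (a(h) = h - 36 = -36 + h)
-4722/a(c) = -4722/(-36 + 207) = -4722/171 = -4722*1/171 = -1574/57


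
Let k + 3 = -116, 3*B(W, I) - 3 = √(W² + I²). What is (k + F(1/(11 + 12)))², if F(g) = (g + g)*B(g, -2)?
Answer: 35613359693/2518569 - 10940*√2117/36501 ≈ 14127.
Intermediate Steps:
B(W, I) = 1 + √(I² + W²)/3 (B(W, I) = 1 + √(W² + I²)/3 = 1 + √(I² + W²)/3)
F(g) = 2*g*(1 + √(4 + g²)/3) (F(g) = (g + g)*(1 + √((-2)² + g²)/3) = (2*g)*(1 + √(4 + g²)/3) = 2*g*(1 + √(4 + g²)/3))
k = -119 (k = -3 - 116 = -119)
(k + F(1/(11 + 12)))² = (-119 + 2*(3 + √(4 + (1/(11 + 12))²))/(3*(11 + 12)))² = (-119 + (⅔)*(3 + √(4 + (1/23)²))/23)² = (-119 + (⅔)*(1/23)*(3 + √(4 + (1/23)²)))² = (-119 + (⅔)*(1/23)*(3 + √(4 + 1/529)))² = (-119 + (⅔)*(1/23)*(3 + √(2117/529)))² = (-119 + (⅔)*(1/23)*(3 + √2117/23))² = (-119 + (2/23 + 2*√2117/1587))² = (-2735/23 + 2*√2117/1587)²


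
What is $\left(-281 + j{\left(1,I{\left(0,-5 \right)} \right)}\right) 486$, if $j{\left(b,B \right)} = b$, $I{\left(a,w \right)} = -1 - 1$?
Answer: $-136080$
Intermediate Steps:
$I{\left(a,w \right)} = -2$ ($I{\left(a,w \right)} = -1 - 1 = -2$)
$\left(-281 + j{\left(1,I{\left(0,-5 \right)} \right)}\right) 486 = \left(-281 + 1\right) 486 = \left(-280\right) 486 = -136080$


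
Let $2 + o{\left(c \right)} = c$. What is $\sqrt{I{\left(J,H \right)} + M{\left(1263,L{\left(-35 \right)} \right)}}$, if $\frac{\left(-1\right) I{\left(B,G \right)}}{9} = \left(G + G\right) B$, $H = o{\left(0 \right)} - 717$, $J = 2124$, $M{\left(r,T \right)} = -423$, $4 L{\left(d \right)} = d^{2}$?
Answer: $3 \sqrt{3054265} \approx 5242.9$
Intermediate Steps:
$o{\left(c \right)} = -2 + c$
$L{\left(d \right)} = \frac{d^{2}}{4}$
$H = -719$ ($H = \left(-2 + 0\right) - 717 = -2 - 717 = -719$)
$I{\left(B,G \right)} = - 18 B G$ ($I{\left(B,G \right)} = - 9 \left(G + G\right) B = - 9 \cdot 2 G B = - 9 \cdot 2 B G = - 18 B G$)
$\sqrt{I{\left(J,H \right)} + M{\left(1263,L{\left(-35 \right)} \right)}} = \sqrt{\left(-18\right) 2124 \left(-719\right) - 423} = \sqrt{27488808 - 423} = \sqrt{27488385} = 3 \sqrt{3054265}$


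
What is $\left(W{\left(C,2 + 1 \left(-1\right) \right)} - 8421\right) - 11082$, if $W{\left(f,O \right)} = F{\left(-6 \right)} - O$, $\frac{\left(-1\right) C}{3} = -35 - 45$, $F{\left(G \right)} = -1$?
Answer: $-19505$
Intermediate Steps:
$C = 240$ ($C = - 3 \left(-35 - 45\right) = \left(-3\right) \left(-80\right) = 240$)
$W{\left(f,O \right)} = -1 - O$
$\left(W{\left(C,2 + 1 \left(-1\right) \right)} - 8421\right) - 11082 = \left(\left(-1 - \left(2 + 1 \left(-1\right)\right)\right) - 8421\right) - 11082 = \left(\left(-1 - \left(2 - 1\right)\right) - 8421\right) - 11082 = \left(\left(-1 - 1\right) - 8421\right) - 11082 = \left(-2 - 8421\right) - 11082 = -8423 - 11082 = -19505$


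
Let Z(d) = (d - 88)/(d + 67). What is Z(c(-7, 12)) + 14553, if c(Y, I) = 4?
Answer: 1033179/71 ≈ 14552.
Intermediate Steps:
Z(d) = (-88 + d)/(67 + d)
Z(c(-7, 12)) + 14553 = (-88 + 4)/(67 + 4) + 14553 = -84/71 + 14553 = 1033179/71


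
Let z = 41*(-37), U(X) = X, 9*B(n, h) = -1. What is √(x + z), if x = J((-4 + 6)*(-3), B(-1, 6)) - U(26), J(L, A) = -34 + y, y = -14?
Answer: I*√1591 ≈ 39.887*I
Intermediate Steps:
B(n, h) = -⅑ (B(n, h) = (⅑)*(-1) = -⅑)
J(L, A) = -48 (J(L, A) = -34 - 14 = -48)
x = -74 (x = -48 - 1*26 = -48 - 26 = -74)
z = -1517
√(x + z) = √(-74 - 1517) = √(-1591) = I*√1591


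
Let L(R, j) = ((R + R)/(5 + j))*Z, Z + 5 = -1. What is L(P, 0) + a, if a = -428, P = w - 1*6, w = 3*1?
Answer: -2104/5 ≈ -420.80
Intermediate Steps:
w = 3
Z = -6 (Z = -5 - 1 = -6)
P = -3 (P = 3 - 1*6 = 3 - 6 = -3)
L(R, j) = -12*R/(5 + j) (L(R, j) = ((R + R)/(5 + j))*(-6) = ((2*R)/(5 + j))*(-6) = (2*R/(5 + j))*(-6) = -12*R/(5 + j))
L(P, 0) + a = -12*(-3)/(5 + 0) - 428 = -12*(-3)/5 - 428 = -12*(-3)*⅕ - 428 = 36/5 - 428 = -2104/5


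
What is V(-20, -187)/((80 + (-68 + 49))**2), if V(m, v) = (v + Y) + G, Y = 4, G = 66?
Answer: -117/3721 ≈ -0.031443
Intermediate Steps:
V(m, v) = 70 + v (V(m, v) = (v + 4) + 66 = (4 + v) + 66 = 70 + v)
V(-20, -187)/((80 + (-68 + 49))**2) = (70 - 187)/((80 + (-68 + 49))**2) = -117/(80 - 19)**2 = -117/(61**2) = -117/3721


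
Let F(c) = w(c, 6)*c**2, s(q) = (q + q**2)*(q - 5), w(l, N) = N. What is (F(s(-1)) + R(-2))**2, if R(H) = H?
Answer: 4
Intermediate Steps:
s(q) = (-5 + q)*(q + q**2) (s(q) = (q + q**2)*(-5 + q) = (-5 + q)*(q + q**2))
F(c) = 6*c**2
(F(s(-1)) + R(-2))**2 = (6*(-(-5 + (-1)**2 - 4*(-1)))**2 - 2)**2 = (6*(-(-5 + 1 + 4))**2 - 2)**2 = (6*(-1*0)**2 - 2)**2 = (6*0**2 - 2)**2 = (6*0 - 2)**2 = (0 - 2)**2 = (-2)**2 = 4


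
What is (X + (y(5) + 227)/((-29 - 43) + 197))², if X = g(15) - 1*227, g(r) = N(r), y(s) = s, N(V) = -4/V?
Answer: 7145151841/140625 ≈ 50810.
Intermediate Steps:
g(r) = -4/r
X = -3409/15 (X = -4/15 - 1*227 = -4*1/15 - 227 = -4/15 - 227 = -3409/15 ≈ -227.27)
(X + (y(5) + 227)/((-29 - 43) + 197))² = (-3409/15 + (5 + 227)/((-29 - 43) + 197))² = (-3409/15 + 232/(-72 + 197))² = (-3409/15 + 232/125)² = (-84529/375)² = 7145151841/140625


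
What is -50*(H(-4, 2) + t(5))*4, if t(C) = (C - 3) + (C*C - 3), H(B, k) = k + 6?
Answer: -6400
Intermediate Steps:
H(B, k) = 6 + k
t(C) = -6 + C + C**2 (t(C) = (-3 + C) + (C**2 - 3) = (-3 + C) + (-3 + C**2) = -6 + C + C**2)
-50*(H(-4, 2) + t(5))*4 = -50*((6 + 2) + (-6 + 5 + 5**2))*4 = -50*(8 + (-6 + 5 + 25))*4 = -50*(8 + 24)*4 = -1600*4 = -50*128 = -6400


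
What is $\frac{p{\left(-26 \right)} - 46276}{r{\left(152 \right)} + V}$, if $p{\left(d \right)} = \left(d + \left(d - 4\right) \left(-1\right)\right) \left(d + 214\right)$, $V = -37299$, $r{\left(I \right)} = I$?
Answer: $\frac{45524}{37147} \approx 1.2255$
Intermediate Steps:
$p{\left(d \right)} = 856 + 4 d$ ($p{\left(d \right)} = \left(d + \left(-4 + d\right) \left(-1\right)\right) \left(214 + d\right) = \left(d - \left(-4 + d\right)\right) \left(214 + d\right) = 4 \left(214 + d\right) = 856 + 4 d$)
$\frac{p{\left(-26 \right)} - 46276}{r{\left(152 \right)} + V} = \frac{\left(856 + 4 \left(-26\right)\right) - 46276}{152 - 37299} = \frac{\left(856 - 104\right) - 46276}{-37147} = \left(752 - 46276\right) \left(- \frac{1}{37147}\right) = \left(-45524\right) \left(- \frac{1}{37147}\right) = \frac{45524}{37147}$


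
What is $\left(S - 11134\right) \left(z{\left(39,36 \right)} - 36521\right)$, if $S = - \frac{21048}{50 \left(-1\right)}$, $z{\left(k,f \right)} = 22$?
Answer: $\frac{9775381174}{25} \approx 3.9102 \cdot 10^{8}$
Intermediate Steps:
$S = \frac{10524}{25}$ ($S = - \frac{21048}{-50} = \left(-21048\right) \left(- \frac{1}{50}\right) = \frac{10524}{25} \approx 420.96$)
$\left(S - 11134\right) \left(z{\left(39,36 \right)} - 36521\right) = \left(\frac{10524}{25} - 11134\right) \left(22 - 36521\right) = \left(- \frac{267826}{25}\right) \left(-36499\right) = \frac{9775381174}{25}$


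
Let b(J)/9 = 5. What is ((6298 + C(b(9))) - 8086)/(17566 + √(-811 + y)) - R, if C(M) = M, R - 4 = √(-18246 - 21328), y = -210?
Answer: -1264879046/308565377 - I*√39574 + 1743*I*√1021/308565377 ≈ -4.0992 - 198.93*I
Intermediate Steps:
b(J) = 45 (b(J) = 9*5 = 45)
R = 4 + I*√39574 (R = 4 + √(-18246 - 21328) = 4 + √(-39574) = 4 + I*√39574 ≈ 4.0 + 198.93*I)
((6298 + C(b(9))) - 8086)/(17566 + √(-811 + y)) - R = ((6298 + 45) - 8086)/(17566 + √(-811 - 210)) - (4 + I*√39574) = (6343 - 8086)/(17566 + √(-1021)) + (-4 - I*√39574) = -1743/(17566 + I*√1021) + (-4 - I*√39574) = -4 - 1743/(17566 + I*√1021) - I*√39574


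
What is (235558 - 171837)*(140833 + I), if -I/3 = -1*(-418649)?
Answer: -71056179194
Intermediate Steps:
I = -1255947 (I = -(-3)*(-418649) = -3*418649 = -1255947)
(235558 - 171837)*(140833 + I) = (235558 - 171837)*(140833 - 1255947) = 63721*(-1115114) = -71056179194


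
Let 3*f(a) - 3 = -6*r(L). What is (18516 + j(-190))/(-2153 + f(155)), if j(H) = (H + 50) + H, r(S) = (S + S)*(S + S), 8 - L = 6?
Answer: -433/52 ≈ -8.3269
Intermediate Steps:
L = 2 (L = 8 - 1*6 = 8 - 6 = 2)
r(S) = 4*S² (r(S) = (2*S)*(2*S) = 4*S²)
f(a) = -31 (f(a) = 1 + (-24*2²)/3 = 1 + (-24*4)/3 = 1 + (-6*16)/3 = 1 + (⅓)*(-96) = 1 - 32 = -31)
j(H) = 50 + 2*H (j(H) = (50 + H) + H = 50 + 2*H)
(18516 + j(-190))/(-2153 + f(155)) = (18516 + (50 + 2*(-190)))/(-2153 - 31) = (18516 + (50 - 380))/(-2184) = (18516 - 330)*(-1/2184) = 18186*(-1/2184) = -433/52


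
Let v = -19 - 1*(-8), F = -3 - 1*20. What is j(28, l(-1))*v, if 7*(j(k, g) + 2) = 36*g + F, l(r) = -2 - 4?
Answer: 2783/7 ≈ 397.57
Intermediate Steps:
F = -23 (F = -3 - 20 = -23)
l(r) = -6
v = -11 (v = -19 + 8 = -11)
j(k, g) = -37/7 + 36*g/7 (j(k, g) = -2 + (36*g - 23)/7 = -2 + (-23 + 36*g)/7 = -2 + (-23/7 + 36*g/7) = -37/7 + 36*g/7)
j(28, l(-1))*v = (-37/7 + (36/7)*(-6))*(-11) = (-37/7 - 216/7)*(-11) = -253/7*(-11) = 2783/7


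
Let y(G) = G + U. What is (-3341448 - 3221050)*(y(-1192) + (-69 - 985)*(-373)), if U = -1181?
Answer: -2564420780962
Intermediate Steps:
y(G) = -1181 + G (y(G) = G - 1181 = -1181 + G)
(-3341448 - 3221050)*(y(-1192) + (-69 - 985)*(-373)) = (-3341448 - 3221050)*((-1181 - 1192) + (-69 - 985)*(-373)) = -6562498*(-2373 - 1054*(-373)) = -6562498*(-2373 + 393142) = -6562498*390769 = -2564420780962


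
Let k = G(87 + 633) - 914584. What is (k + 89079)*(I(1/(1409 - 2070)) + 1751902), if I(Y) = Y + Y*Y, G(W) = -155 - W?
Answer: -632546598819503160/436921 ≈ -1.4477e+12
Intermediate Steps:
I(Y) = Y + Y²
k = -915459 (k = (-155 - (87 + 633)) - 914584 = (-155 - 1*720) - 914584 = (-155 - 720) - 914584 = -875 - 914584 = -915459)
(k + 89079)*(I(1/(1409 - 2070)) + 1751902) = (-915459 + 89079)*((1 + 1/(1409 - 2070))/(1409 - 2070) + 1751902) = -826380*((1 + 1/(-661))/(-661) + 1751902) = -826380*(-(1 - 1/661)/661 + 1751902) = -826380*(-1/661*660/661 + 1751902) = -826380*(-660/436921 + 1751902) = -826380*765442773082/436921 = -632546598819503160/436921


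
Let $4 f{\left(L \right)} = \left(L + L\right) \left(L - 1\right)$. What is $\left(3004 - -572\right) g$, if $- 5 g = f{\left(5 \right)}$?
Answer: $-7152$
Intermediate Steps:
$f{\left(L \right)} = \frac{L \left(-1 + L\right)}{2}$ ($f{\left(L \right)} = \frac{\left(L + L\right) \left(L - 1\right)}{4} = \frac{2 L \left(-1 + L\right)}{4} = \frac{L \left(-1 + L\right)}{2}$)
$g = -2$ ($g = - \frac{\frac{1}{2} \cdot 5 \left(-1 + 5\right)}{5} = - \frac{\frac{1}{2} \cdot 5 \cdot 4}{5} = \left(- \frac{1}{5}\right) 10 = -2$)
$\left(3004 - -572\right) g = \left(3004 - -572\right) \left(-2\right) = \left(3004 + 572\right) \left(-2\right) = 3576 \left(-2\right) = -7152$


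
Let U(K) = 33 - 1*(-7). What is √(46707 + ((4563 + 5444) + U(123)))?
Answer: 3*√6306 ≈ 238.23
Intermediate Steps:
U(K) = 40 (U(K) = 33 + 7 = 40)
√(46707 + ((4563 + 5444) + U(123))) = √(46707 + ((4563 + 5444) + 40)) = √(46707 + (10007 + 40)) = √(46707 + 10047) = √56754 = 3*√6306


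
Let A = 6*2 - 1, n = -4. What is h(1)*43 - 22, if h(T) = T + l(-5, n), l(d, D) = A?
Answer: 494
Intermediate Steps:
A = 11 (A = 12 - 1 = 11)
l(d, D) = 11
h(T) = 11 + T (h(T) = T + 11 = 11 + T)
h(1)*43 - 22 = (11 + 1)*43 - 22 = 12*43 - 22 = 516 - 22 = 494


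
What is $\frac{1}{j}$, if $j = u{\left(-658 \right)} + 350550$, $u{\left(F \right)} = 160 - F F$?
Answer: $- \frac{1}{82254} \approx -1.2157 \cdot 10^{-5}$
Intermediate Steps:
$u{\left(F \right)} = 160 - F^{2}$
$j = -82254$ ($j = \left(160 - \left(-658\right)^{2}\right) + 350550 = \left(160 - 432964\right) + 350550 = -432804 + 350550 = -82254$)
$\frac{1}{j} = \frac{1}{-82254} = - \frac{1}{82254}$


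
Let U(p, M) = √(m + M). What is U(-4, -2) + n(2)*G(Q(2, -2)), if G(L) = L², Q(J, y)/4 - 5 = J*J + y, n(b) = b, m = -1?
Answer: 1568 + I*√3 ≈ 1568.0 + 1.732*I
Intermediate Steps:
U(p, M) = √(-1 + M)
Q(J, y) = 20 + 4*y + 4*J² (Q(J, y) = 20 + 4*(J*J + y) = 20 + 4*(J² + y) = 20 + 4*(y + J²) = 20 + (4*y + 4*J²) = 20 + 4*y + 4*J²)
U(-4, -2) + n(2)*G(Q(2, -2)) = √(-1 - 2) + 2*(20 + 4*(-2) + 4*2²)² = √(-3) + 2*(20 - 8 + 4*4)² = I*√3 + 2*(20 - 8 + 16)² = I*√3 + 2*28² = I*√3 + 2*784 = I*√3 + 1568 = 1568 + I*√3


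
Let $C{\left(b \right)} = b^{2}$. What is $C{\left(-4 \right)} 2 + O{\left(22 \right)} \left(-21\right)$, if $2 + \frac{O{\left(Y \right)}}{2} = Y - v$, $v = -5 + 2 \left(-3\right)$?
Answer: $-1270$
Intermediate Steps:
$v = -11$ ($v = -5 - 6 = -11$)
$O{\left(Y \right)} = 18 + 2 Y$ ($O{\left(Y \right)} = -4 + 2 \left(Y - -11\right) = -4 + 2 \left(Y + 11\right) = -4 + 2 \left(11 + Y\right) = -4 + \left(22 + 2 Y\right) = 18 + 2 Y$)
$C{\left(-4 \right)} 2 + O{\left(22 \right)} \left(-21\right) = \left(-4\right)^{2} \cdot 2 + \left(18 + 2 \cdot 22\right) \left(-21\right) = 16 \cdot 2 + \left(18 + 44\right) \left(-21\right) = 32 + 62 \left(-21\right) = 32 - 1302 = -1270$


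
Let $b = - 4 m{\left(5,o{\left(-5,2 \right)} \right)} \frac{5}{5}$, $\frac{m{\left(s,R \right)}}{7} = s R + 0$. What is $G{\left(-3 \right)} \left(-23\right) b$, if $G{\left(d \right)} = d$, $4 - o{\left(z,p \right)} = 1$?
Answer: $-28980$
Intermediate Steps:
$o{\left(z,p \right)} = 3$ ($o{\left(z,p \right)} = 4 - 1 = 3$)
$m{\left(s,R \right)} = 7 R s$ ($m{\left(s,R \right)} = 7 \left(s R + 0\right) = 7 \left(R s + 0\right) = 7 R s$)
$b = -420$ ($b = - 4 \cdot 7 \cdot 3 \cdot 5 \cdot \frac{5}{5} = \left(-4\right) 105 \cdot 5 \cdot \frac{1}{5} = \left(-420\right) 1 = -420$)
$G{\left(-3 \right)} \left(-23\right) b = \left(-3\right) \left(-23\right) \left(-420\right) = 69 \left(-420\right) = -28980$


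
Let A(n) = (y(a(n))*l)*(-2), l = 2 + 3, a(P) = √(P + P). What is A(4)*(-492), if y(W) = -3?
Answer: -14760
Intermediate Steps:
a(P) = √2*√P (a(P) = √(2*P) = √2*√P)
l = 5
A(n) = 30 (A(n) = -3*5*(-2) = -15*(-2) = 30)
A(4)*(-492) = 30*(-492) = -14760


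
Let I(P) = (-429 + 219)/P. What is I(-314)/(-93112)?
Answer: -105/14618584 ≈ -7.1826e-6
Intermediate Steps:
I(P) = -210/P
I(-314)/(-93112) = -210/(-314)/(-93112) = -210*(-1/314)*(-1/93112) = (105/157)*(-1/93112) = -105/14618584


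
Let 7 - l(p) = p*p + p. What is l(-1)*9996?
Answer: 69972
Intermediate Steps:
l(p) = 7 - p - p² (l(p) = 7 - (p*p + p) = 7 - (p² + p) = 7 - (p + p²) = 7 + (-p - p²) = 7 - p - p²)
l(-1)*9996 = (7 - 1*(-1) - 1*(-1)²)*9996 = (7 + 1 - 1*1)*9996 = (7 + 1 - 1)*9996 = 7*9996 = 69972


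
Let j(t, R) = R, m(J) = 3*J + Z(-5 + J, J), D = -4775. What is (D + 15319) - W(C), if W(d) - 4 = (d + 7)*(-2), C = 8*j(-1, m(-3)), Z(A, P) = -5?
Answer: 10330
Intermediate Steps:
m(J) = -5 + 3*J (m(J) = 3*J - 5 = -5 + 3*J)
C = -112 (C = 8*(-5 + 3*(-3)) = 8*(-5 - 9) = 8*(-14) = -112)
W(d) = -10 - 2*d (W(d) = 4 + (d + 7)*(-2) = 4 + (7 + d)*(-2) = 4 + (-14 - 2*d) = -10 - 2*d)
(D + 15319) - W(C) = (-4775 + 15319) - (-10 - 2*(-112)) = 10544 - (-10 + 224) = 10544 - 1*214 = 10544 - 214 = 10330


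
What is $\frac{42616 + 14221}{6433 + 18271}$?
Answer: $\frac{56837}{24704} \approx 2.3007$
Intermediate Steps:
$\frac{42616 + 14221}{6433 + 18271} = \frac{56837}{24704}$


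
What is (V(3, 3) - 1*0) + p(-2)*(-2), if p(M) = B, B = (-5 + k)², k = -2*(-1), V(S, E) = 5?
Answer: -13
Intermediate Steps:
k = 2
B = 9 (B = (-5 + 2)² = (-3)² = 9)
p(M) = 9
(V(3, 3) - 1*0) + p(-2)*(-2) = (5 - 1*0) + 9*(-2) = (5 + 0) - 18 = 5 - 18 = -13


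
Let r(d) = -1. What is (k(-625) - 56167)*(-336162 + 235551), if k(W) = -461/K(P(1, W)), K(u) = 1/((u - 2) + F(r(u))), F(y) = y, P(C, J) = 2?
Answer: 5604636366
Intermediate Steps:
K(u) = 1/(-3 + u) (K(u) = 1/((u - 2) - 1) = 1/((-2 + u) - 1) = 1/(-3 + u))
k(W) = 461 (k(W) = -461/(1/(-3 + 2)) = -461/(1/(-1)) = -461/(-1) = -461*(-1) = 461)
(k(-625) - 56167)*(-336162 + 235551) = (461 - 56167)*(-336162 + 235551) = -55706*(-100611) = 5604636366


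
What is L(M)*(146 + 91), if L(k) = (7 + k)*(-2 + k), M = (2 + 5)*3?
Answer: 126084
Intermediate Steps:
M = 21 (M = 7*3 = 21)
L(k) = (-2 + k)*(7 + k)
L(M)*(146 + 91) = (-14 + 21² + 5*21)*(146 + 91) = (-14 + 441 + 105)*237 = 532*237 = 126084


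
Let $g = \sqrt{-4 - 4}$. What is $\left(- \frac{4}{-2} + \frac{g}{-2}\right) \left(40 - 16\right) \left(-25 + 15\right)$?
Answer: $-480 + 240 i \sqrt{2} \approx -480.0 + 339.41 i$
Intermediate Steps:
$g = 2 i \sqrt{2}$ ($g = \sqrt{-8} = 2 i \sqrt{2} \approx 2.8284 i$)
$\left(- \frac{4}{-2} + \frac{g}{-2}\right) \left(40 - 16\right) \left(-25 + 15\right) = \left(- \frac{4}{-2} + \frac{2 i \sqrt{2}}{-2}\right) \left(40 - 16\right) \left(-25 + 15\right) = \left(\left(-4\right) \left(- \frac{1}{2}\right) + 2 i \sqrt{2} \left(- \frac{1}{2}\right)\right) 24 \left(-10\right) = \left(2 - i \sqrt{2}\right) \left(-240\right) = -480 + 240 i \sqrt{2}$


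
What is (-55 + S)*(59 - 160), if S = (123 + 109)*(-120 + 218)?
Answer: -2290781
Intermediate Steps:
S = 22736 (S = 232*98 = 22736)
(-55 + S)*(59 - 160) = (-55 + 22736)*(59 - 160) = 22681*(-101) = -2290781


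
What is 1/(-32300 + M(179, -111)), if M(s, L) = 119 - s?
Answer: -1/32360 ≈ -3.0902e-5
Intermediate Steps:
1/(-32300 + M(179, -111)) = 1/(-32300 + (119 - 1*179)) = 1/(-32300 + (119 - 179)) = 1/(-32300 - 60) = 1/(-32360) = -1/32360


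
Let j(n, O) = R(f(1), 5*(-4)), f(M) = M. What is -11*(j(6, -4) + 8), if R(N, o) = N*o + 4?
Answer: 88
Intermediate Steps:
R(N, o) = 4 + N*o
j(n, O) = -16 (j(n, O) = 4 + 1*(5*(-4)) = 4 + 1*(-20) = 4 - 20 = -16)
-11*(j(6, -4) + 8) = -11*(-16 + 8) = -11*(-8) = 88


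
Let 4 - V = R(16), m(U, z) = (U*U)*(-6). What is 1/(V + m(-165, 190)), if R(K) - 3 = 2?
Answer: -1/163351 ≈ -6.1218e-6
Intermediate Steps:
R(K) = 5 (R(K) = 3 + 2 = 5)
m(U, z) = -6*U**2 (m(U, z) = U**2*(-6) = -6*U**2)
V = -1 (V = 4 - 1*5 = 4 - 5 = -1)
1/(V + m(-165, 190)) = 1/(-1 - 6*(-165)**2) = 1/(-1 - 6*27225) = 1/(-1 - 163350) = 1/(-163351) = -1/163351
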